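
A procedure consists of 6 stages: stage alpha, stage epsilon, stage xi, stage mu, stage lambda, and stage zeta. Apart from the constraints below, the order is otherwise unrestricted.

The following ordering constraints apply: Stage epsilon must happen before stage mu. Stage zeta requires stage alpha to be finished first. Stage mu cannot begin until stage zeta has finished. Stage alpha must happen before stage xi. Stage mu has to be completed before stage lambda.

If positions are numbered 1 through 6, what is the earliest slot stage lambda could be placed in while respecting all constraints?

The stages that are forced before stage lambda, directly or transitively, are stage alpha, stage epsilon, stage mu, stage zeta. That's 4 stages.
With 4 mandatory predecessors, the earliest stage lambda can sit is position 4+1 = 5, and placing just those 4 first achieves it.

5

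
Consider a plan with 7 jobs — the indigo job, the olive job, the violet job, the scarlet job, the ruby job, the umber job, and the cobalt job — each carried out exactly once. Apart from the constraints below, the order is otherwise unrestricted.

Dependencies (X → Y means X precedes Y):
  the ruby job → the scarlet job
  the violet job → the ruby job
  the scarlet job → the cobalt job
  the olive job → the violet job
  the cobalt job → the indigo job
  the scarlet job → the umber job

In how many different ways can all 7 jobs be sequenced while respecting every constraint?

Only the olive job has no prerequisites, so it must go first.
Counting all ways to extend the partial order to a total order gives 3.

3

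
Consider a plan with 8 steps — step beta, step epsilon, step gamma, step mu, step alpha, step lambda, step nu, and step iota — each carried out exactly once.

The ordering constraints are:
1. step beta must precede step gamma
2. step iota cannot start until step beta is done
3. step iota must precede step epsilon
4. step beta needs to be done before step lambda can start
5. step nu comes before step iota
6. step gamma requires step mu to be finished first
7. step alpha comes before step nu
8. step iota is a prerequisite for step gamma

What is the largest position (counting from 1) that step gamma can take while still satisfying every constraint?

8

Nothing depends on step gamma, so it can be the final step, position 8.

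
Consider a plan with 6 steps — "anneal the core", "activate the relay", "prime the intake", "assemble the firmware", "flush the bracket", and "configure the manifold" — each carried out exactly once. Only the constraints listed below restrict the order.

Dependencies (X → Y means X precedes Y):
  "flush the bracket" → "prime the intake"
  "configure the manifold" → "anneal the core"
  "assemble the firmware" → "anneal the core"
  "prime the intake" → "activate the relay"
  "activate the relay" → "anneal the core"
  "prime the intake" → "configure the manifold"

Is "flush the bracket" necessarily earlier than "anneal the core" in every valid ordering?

Yes

Following the dependencies: "flush the bracket" → "prime the intake" → "activate the relay" → "anneal the core".
Hence "flush the bracket" necessarily comes before "anneal the core".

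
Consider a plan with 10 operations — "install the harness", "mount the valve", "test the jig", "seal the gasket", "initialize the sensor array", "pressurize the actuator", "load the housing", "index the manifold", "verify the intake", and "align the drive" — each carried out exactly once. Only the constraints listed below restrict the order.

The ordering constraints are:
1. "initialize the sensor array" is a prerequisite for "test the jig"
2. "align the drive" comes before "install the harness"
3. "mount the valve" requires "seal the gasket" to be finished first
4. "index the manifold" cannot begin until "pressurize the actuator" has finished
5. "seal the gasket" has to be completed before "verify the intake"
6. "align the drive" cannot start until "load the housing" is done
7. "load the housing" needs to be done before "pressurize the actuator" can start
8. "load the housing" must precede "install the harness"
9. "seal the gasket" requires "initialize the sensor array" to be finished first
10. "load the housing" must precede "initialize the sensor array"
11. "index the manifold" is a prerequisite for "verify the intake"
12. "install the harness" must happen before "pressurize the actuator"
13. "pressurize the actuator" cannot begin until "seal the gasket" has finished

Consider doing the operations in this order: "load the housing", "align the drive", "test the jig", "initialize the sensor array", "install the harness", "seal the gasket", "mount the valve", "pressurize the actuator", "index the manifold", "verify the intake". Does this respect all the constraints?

The sequence places "test the jig" ahead of "initialize the sensor array".
That contradicts the constraint that "initialize the sensor array" must precede "test the jig".

No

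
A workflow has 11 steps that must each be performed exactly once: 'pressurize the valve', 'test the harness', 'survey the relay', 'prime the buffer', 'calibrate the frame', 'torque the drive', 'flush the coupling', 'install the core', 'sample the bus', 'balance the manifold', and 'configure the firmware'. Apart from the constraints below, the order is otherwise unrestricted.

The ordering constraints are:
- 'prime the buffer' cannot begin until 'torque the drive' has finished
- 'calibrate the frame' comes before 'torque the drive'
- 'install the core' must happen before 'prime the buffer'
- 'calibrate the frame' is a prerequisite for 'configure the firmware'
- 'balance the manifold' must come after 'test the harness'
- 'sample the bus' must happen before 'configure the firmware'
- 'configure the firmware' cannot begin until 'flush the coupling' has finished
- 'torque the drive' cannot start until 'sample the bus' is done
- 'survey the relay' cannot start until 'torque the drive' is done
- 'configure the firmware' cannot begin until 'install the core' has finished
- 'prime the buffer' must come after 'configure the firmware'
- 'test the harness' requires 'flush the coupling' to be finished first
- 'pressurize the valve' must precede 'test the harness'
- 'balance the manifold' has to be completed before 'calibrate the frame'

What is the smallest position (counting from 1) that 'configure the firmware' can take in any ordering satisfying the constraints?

8

The steps that are forced before 'configure the firmware', directly or transitively, are 'pressurize the valve', 'test the harness', 'calibrate the frame', 'flush the coupling', 'install the core', 'sample the bus', 'balance the manifold'. That's 7 steps.
So at minimum 7 steps come before 'configure the firmware', putting 'configure the firmware' no earlier than position 8. That position is achievable by scheduling exactly those predecessors first.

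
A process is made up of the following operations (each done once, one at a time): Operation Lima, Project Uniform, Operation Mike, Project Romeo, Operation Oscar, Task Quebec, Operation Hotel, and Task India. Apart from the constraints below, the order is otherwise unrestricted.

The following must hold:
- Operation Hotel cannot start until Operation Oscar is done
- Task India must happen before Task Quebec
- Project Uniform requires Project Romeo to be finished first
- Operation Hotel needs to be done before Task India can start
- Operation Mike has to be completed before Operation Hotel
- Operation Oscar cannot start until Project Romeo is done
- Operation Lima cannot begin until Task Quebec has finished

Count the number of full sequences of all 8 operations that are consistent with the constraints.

2 operations have no prerequisites (Operation Mike, Project Romeo), so any of them could come first.
Systematically extending each partial ordering one operation at a time and counting, there are 20 complete orderings.

20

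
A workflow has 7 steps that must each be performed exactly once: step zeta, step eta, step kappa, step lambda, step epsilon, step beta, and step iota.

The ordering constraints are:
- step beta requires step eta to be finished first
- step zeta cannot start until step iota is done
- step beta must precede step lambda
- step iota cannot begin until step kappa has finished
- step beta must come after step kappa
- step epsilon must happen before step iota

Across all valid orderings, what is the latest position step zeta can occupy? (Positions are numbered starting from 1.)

No constraint forces any step after step zeta, so it can be placed last, in position 7.

7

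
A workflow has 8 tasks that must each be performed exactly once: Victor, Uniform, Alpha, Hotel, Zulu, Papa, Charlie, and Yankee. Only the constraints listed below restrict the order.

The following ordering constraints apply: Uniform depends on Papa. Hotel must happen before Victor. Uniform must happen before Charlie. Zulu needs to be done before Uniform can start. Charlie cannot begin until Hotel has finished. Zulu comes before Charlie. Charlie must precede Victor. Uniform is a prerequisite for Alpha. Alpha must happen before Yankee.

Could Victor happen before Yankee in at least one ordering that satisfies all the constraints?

Yes

No chain of constraints runs from Yankee to Victor, so Yankee is not required to come first.
So a valid ordering placing Victor earlier than Yankee exists.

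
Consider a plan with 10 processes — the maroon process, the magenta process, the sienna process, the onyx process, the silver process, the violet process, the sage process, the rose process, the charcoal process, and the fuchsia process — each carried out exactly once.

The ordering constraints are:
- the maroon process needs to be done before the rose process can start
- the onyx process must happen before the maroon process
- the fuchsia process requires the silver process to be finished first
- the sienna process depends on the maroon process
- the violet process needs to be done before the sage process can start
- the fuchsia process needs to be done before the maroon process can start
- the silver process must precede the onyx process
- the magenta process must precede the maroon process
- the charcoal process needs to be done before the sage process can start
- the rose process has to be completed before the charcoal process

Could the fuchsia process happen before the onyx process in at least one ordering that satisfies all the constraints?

Yes

No chain of constraints runs from the onyx process to the fuchsia process, so the onyx process is not required to come first.
So a valid ordering placing the fuchsia process earlier than the onyx process exists.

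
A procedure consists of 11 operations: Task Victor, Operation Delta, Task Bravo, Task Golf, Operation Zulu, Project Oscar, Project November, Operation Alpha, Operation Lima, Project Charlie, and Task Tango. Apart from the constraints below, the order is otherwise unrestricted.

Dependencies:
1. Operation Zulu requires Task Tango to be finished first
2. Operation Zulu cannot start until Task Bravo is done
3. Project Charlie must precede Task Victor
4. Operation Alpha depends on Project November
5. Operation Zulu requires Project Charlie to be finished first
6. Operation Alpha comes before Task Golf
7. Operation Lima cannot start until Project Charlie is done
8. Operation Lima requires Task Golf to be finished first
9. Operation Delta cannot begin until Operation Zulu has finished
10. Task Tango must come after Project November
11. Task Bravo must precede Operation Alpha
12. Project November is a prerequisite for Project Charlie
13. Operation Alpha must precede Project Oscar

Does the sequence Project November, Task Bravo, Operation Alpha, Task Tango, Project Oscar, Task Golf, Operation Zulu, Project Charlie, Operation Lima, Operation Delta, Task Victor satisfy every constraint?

The sequence places Operation Zulu ahead of Project Charlie.
That contradicts the constraint that Project Charlie must precede Operation Zulu.

No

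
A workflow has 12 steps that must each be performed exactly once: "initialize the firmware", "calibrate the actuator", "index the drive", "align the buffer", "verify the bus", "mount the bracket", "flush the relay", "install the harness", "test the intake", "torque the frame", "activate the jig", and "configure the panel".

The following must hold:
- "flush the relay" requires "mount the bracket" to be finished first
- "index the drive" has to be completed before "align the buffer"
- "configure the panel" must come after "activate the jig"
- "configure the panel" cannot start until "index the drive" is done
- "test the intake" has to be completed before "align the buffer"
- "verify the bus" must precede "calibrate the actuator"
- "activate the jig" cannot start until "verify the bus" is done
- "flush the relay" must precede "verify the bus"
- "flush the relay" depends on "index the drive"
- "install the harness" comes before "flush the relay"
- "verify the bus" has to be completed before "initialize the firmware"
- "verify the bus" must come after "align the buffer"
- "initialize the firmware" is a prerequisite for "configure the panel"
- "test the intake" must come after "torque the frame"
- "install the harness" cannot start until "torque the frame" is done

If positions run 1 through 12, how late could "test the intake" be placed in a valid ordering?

The steps that are forced after "test the intake", directly or by a chain of constraints, are "initialize the firmware", "calibrate the actuator", "align the buffer", "verify the bus", "activate the jig", "configure the panel". That's 6 steps.
With 6 mandatory successors out of 12 steps total, the latest slot for "test the intake" is 12−6 = 6, and it's reachable by doing all non-successors before "test the intake".

6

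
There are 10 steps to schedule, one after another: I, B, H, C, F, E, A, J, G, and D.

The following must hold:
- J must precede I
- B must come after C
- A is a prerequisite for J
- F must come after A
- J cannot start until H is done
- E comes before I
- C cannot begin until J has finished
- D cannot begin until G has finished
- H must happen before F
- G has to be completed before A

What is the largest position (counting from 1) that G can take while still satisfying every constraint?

Following every chain forward from G, the steps that must come later are I, B, C, F, A, J, D — 7 of them.
With 7 mandatory successors out of 10 steps total, the latest slot for G is 10−7 = 3, and it's reachable by doing all non-successors before G.

3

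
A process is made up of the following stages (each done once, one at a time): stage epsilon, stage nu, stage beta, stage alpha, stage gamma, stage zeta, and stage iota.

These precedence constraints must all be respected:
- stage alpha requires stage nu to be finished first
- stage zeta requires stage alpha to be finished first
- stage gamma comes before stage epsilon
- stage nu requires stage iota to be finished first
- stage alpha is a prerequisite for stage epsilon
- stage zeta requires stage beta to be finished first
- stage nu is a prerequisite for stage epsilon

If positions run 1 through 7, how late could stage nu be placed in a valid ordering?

The stages that are forced after stage nu, directly or by a chain of constraints, are stage epsilon, stage alpha, stage zeta. That's 3 stages.
With 3 mandatory successors out of 7 stages total, the latest slot for stage nu is 7−3 = 4, and it's reachable by doing all non-successors before stage nu.

4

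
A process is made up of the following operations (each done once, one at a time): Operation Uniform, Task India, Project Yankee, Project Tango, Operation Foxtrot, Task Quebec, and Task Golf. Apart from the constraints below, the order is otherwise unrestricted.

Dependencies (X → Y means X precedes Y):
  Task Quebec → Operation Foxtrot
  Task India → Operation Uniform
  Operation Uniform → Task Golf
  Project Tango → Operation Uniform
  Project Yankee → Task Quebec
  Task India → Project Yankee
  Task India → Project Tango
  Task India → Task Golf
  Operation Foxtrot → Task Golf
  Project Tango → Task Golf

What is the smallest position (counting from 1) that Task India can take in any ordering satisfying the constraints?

1

Task India has no prerequisites at all, so it can go in position 1.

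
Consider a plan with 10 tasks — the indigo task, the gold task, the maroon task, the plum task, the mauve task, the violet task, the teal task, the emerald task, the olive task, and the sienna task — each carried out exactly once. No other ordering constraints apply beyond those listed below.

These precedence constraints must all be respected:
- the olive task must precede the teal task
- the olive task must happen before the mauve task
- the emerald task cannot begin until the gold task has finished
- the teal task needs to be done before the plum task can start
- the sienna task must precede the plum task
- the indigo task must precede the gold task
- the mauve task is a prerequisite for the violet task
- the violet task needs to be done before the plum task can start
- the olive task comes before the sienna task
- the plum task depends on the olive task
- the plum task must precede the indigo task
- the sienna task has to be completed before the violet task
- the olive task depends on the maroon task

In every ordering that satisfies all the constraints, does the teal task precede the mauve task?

No

Nothing in the constraints links the teal task and the mauve task; they are unordered relative to each other.
A valid ordering placing the mauve task before the teal task exists, so the answer is no.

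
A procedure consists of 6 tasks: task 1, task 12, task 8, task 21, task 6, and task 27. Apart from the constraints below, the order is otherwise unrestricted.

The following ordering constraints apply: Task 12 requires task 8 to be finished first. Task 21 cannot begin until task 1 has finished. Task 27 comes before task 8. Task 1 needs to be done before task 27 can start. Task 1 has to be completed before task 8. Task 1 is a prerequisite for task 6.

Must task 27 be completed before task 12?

Yes

There is a constraint chain task 27 → task 8 → task 12.
That forces task 27 before task 12 in every valid schedule.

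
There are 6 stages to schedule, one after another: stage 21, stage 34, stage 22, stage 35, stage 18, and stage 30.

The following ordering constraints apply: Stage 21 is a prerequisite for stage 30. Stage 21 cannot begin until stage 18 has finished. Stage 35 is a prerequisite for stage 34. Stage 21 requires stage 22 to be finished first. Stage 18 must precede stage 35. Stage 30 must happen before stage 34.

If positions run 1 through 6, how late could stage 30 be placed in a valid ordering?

Following the constraints forward from stage 30, its only required successor is stage 34.
So at least 1 stage follows stage 30, putting stage 30 no later than position 5. That position is achievable by scheduling everything else first.

5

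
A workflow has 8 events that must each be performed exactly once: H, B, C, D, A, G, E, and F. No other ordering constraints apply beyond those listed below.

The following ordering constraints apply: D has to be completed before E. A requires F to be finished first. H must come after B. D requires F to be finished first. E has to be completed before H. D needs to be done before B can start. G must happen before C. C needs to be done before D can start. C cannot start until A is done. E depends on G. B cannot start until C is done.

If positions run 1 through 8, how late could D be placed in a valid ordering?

5

Following every chain forward from D, the events that must come later are H, B, E — 3 of them.
With 3 mandatory successors out of 8 events total, the latest slot for D is 8−3 = 5, and it's reachable by doing all non-successors before D.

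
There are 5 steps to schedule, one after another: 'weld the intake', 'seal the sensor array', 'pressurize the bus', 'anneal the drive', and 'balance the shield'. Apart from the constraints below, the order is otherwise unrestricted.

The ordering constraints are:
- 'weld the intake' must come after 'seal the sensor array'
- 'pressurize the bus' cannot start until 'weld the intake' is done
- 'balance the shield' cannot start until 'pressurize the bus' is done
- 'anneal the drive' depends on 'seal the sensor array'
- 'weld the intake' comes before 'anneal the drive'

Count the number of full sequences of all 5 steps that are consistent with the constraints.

3

'seal the sensor array' is the only step with nothing required before it, so every ordering starts there.
Counting all ways to extend the partial order to a total order gives 3.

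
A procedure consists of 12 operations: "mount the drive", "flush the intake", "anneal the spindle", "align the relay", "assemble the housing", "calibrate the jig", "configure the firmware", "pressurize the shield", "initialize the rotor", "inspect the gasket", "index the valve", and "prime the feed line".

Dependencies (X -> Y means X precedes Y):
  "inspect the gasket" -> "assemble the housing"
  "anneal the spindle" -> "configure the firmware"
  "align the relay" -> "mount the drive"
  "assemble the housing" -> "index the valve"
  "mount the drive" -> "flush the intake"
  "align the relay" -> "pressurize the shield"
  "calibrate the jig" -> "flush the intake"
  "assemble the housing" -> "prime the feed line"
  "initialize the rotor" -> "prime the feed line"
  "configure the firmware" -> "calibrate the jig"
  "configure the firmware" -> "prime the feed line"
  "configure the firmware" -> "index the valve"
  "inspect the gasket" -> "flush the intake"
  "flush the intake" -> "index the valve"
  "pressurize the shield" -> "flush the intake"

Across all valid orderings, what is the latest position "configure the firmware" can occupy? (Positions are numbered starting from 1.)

The operations that are forced after "configure the firmware", directly or by a chain of constraints, are "flush the intake", "calibrate the jig", "index the valve", "prime the feed line". That's 4 operations.
With 4 mandatory successors out of 12 operations total, the latest slot for "configure the firmware" is 12−4 = 8, and it's reachable by doing all non-successors before "configure the firmware".

8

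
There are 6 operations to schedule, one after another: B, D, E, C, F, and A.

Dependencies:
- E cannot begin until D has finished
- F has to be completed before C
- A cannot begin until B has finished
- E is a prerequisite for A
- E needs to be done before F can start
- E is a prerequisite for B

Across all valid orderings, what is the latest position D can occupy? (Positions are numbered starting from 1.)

Following every chain forward from D, the operations that must come later are B, E, C, F, A — 5 of them.
With 5 mandatory successors out of 6 operations total, the latest slot for D is 6−5 = 1, and it's reachable by doing all non-successors before D.

1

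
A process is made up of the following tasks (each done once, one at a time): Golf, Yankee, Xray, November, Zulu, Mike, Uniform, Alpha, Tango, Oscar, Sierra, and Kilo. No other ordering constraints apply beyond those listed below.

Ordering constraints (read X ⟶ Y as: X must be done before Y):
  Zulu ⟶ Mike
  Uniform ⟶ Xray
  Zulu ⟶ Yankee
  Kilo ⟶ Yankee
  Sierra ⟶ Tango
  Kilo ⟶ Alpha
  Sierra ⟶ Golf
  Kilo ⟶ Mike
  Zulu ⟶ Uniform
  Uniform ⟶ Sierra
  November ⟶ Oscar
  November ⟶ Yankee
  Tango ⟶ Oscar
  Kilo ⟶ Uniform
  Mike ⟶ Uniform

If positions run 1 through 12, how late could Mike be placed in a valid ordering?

6

The tasks that are forced after Mike, directly or by a chain of constraints, are Golf, Xray, Uniform, Tango, Oscar, Sierra. That's 6 tasks.
So at least 6 tasks follow Mike, putting Mike no later than position 6. That position is achievable by scheduling everything else first.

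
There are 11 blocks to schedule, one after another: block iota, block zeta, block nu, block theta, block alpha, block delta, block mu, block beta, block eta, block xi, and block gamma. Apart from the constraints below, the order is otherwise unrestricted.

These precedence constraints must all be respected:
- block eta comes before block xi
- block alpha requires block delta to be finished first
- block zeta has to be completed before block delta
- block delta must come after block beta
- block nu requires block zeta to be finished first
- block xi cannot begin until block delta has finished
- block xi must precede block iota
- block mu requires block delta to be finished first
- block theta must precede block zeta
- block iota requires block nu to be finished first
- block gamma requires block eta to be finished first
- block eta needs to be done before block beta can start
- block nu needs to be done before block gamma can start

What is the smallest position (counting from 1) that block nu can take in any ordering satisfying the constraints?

Every block that must precede block nu has to come before it. Tracing all chains that end at block nu, those blocks are: block zeta, block theta — 2 in total.
So at minimum 2 blocks come before block nu, putting block nu no earlier than position 3. That position is achievable by scheduling exactly those predecessors first.

3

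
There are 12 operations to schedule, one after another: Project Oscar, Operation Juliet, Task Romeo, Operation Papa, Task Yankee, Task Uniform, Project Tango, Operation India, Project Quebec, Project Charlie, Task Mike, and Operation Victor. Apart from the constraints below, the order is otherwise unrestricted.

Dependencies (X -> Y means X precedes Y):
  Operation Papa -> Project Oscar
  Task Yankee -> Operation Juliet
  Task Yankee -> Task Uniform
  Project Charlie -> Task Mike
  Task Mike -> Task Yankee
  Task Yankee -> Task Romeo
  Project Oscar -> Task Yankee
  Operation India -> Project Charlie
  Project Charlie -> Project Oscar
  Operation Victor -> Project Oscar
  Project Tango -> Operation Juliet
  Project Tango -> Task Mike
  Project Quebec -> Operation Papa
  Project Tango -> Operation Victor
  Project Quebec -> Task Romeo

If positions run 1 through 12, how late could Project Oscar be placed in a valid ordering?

Every operation that must follow Project Oscar has to come after it. Tracing all chains starting from Project Oscar, those operations are: Operation Juliet, Task Romeo, Task Yankee, Task Uniform — 4 in total.
With 4 mandatory successors out of 12 operations total, the latest slot for Project Oscar is 12−4 = 8, and it's reachable by doing all non-successors before Project Oscar.

8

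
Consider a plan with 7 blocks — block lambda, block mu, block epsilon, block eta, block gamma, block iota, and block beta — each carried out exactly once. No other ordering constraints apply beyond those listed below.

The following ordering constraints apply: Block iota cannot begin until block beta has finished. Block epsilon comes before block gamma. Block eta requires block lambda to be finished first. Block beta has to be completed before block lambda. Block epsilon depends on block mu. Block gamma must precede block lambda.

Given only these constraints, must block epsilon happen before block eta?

Yes

Chaining the stated constraints: block epsilon → block gamma → block lambda → block eta.
So block epsilon must precede block eta in any valid ordering.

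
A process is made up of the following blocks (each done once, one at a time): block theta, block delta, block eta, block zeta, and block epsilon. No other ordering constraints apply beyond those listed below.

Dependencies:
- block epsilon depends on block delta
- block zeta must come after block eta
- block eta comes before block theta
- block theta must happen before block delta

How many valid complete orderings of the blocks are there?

Only block eta has no prerequisites, so it must go first.
Enumerating by repeatedly choosing an available block (one whose prerequisites are all placed) gives 4 distinct complete orderings.

4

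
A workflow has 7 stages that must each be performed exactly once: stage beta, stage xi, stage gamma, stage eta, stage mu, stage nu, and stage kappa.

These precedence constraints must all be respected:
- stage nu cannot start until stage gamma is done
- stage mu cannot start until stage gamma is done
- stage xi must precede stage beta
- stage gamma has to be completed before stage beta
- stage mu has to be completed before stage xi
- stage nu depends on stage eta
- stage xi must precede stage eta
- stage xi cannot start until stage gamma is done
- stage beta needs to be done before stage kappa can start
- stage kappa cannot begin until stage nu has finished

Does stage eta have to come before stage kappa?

Yes

Chaining the stated constraints: stage eta → stage nu → stage kappa.
So stage eta must precede stage kappa in any valid ordering.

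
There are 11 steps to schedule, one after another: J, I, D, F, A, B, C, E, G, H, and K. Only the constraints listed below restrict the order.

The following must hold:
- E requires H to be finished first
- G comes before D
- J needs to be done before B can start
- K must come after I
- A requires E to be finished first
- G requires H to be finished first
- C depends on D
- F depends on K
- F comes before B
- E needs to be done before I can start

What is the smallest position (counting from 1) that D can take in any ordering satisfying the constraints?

3

The steps that are forced before D, directly or transitively, are G, H. That's 2 steps.
With 2 mandatory predecessors, the earliest D can sit is position 2+1 = 3, and placing just those 2 first achieves it.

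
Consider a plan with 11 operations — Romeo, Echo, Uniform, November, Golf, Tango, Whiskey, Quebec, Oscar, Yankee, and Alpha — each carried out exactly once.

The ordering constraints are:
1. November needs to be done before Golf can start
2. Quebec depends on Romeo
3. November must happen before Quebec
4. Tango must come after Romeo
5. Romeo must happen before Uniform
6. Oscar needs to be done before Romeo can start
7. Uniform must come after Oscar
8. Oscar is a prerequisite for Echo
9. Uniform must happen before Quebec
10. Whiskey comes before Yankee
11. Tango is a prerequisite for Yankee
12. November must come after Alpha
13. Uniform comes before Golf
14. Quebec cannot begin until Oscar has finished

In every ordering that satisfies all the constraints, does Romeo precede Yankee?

There is a constraint chain Romeo → Tango → Yankee.
That forces Romeo before Yankee in every valid schedule.

Yes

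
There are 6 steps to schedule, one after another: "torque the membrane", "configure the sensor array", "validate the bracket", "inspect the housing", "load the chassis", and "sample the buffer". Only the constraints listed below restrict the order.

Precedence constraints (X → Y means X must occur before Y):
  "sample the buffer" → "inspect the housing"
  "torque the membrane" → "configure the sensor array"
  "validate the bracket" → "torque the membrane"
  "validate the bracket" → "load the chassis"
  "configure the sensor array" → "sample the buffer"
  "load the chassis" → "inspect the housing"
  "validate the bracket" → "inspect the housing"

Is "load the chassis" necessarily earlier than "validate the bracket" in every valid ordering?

In fact the dependencies run the other way: "validate the bracket" → "load the chassis".
So "load the chassis" does not have to come before "validate the bracket" — it cannot.

No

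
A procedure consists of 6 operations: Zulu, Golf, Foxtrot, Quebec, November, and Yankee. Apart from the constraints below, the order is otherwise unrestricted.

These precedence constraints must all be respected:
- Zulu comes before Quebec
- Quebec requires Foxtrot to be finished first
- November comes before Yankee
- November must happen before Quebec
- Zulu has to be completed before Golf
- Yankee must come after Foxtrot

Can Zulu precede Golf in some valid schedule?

Yes

Zulu is actually forced before Golf by the constraints, so certainly some valid ordering has Zulu first.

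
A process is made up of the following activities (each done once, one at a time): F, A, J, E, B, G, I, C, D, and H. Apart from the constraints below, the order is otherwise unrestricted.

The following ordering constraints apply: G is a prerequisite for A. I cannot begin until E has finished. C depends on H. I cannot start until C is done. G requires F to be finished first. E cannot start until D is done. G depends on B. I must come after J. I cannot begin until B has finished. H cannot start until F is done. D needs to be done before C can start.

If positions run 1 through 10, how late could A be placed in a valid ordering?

A has no required successors, so nothing stops it from going last (position 10).

10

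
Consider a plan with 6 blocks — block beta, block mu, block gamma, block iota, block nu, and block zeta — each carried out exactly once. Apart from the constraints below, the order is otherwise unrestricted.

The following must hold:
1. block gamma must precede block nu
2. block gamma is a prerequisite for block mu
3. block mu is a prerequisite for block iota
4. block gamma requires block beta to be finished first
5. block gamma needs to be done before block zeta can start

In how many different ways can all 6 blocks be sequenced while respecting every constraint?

12

Block beta is the only block with nothing required before it, so every ordering starts there.
Counting all ways to extend the partial order to a total order gives 12.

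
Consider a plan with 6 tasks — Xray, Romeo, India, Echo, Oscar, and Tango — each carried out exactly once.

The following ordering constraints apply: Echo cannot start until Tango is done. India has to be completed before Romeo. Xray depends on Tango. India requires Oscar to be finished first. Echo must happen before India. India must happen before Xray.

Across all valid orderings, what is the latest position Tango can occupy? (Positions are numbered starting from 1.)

Following every chain forward from Tango, the tasks that must come later are Xray, Romeo, India, Echo — 4 of them.
With 4 mandatory successors out of 6 tasks total, the latest slot for Tango is 6−4 = 2, and it's reachable by doing all non-successors before Tango.

2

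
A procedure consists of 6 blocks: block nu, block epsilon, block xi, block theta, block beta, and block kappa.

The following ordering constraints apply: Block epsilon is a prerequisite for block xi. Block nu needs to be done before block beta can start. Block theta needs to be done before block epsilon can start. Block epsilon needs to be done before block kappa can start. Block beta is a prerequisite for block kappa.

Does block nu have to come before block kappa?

Chaining the stated constraints: block nu → block beta → block kappa.
So block nu must precede block kappa in any valid ordering.

Yes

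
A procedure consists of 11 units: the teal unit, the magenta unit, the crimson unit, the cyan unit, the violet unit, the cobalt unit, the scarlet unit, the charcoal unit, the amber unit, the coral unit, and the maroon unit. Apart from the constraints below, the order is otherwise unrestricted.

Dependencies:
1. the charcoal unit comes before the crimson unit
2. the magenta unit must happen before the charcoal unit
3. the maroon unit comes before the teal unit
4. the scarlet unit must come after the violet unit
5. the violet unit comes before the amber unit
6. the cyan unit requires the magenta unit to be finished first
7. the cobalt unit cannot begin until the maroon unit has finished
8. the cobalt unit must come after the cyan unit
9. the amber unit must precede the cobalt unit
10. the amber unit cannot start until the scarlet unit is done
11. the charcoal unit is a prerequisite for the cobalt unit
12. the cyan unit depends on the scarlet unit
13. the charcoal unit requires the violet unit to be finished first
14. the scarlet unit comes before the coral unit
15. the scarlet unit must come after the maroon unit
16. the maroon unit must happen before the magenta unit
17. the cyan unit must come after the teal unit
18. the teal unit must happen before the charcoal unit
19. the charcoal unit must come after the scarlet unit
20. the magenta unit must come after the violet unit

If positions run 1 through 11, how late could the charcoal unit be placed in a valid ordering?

The units that are forced after the charcoal unit, directly or by a chain of constraints, are the crimson unit, the cobalt unit. That's 2 units.
With 2 mandatory successors out of 11 units total, the latest slot for the charcoal unit is 11−2 = 9, and it's reachable by doing all non-successors before the charcoal unit.

9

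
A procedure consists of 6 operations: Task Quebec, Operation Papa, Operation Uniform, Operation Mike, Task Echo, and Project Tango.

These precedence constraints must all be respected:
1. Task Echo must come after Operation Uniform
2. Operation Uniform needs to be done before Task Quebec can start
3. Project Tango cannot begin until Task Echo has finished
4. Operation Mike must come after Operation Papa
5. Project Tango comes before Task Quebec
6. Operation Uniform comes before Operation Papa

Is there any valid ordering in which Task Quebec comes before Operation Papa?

Nothing in the constraints forces Operation Papa before Task Quebec — there is no chain from Operation Papa to Task Quebec.
So a valid ordering placing Task Quebec earlier than Operation Papa exists.

Yes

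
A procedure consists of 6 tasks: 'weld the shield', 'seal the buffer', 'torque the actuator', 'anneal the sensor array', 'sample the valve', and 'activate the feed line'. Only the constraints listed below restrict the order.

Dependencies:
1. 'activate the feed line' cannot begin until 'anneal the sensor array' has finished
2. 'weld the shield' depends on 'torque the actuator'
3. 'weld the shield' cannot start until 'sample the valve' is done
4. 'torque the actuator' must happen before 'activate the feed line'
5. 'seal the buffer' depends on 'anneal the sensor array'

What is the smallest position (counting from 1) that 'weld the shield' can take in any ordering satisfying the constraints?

3

The tasks that are forced before 'weld the shield', directly or transitively, are 'torque the actuator', 'sample the valve'. That's 2 tasks.
With 2 mandatory predecessors, the earliest 'weld the shield' can sit is position 2+1 = 3, and placing just those 2 first achieves it.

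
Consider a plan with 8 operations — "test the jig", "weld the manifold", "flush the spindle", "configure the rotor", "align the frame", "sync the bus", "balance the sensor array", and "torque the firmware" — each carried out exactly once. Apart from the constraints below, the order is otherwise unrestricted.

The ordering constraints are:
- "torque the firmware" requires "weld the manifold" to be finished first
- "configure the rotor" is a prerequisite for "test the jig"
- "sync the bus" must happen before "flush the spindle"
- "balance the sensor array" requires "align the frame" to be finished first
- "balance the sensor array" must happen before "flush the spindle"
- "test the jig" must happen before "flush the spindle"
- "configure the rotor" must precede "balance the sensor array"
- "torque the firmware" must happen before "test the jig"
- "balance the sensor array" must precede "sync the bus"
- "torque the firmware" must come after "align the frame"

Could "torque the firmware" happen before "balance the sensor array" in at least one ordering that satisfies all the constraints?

Yes

Nothing in the constraints forces "balance the sensor array" before "torque the firmware" — there is no chain from "balance the sensor array" to "torque the firmware".
So a valid ordering placing "torque the firmware" earlier than "balance the sensor array" exists.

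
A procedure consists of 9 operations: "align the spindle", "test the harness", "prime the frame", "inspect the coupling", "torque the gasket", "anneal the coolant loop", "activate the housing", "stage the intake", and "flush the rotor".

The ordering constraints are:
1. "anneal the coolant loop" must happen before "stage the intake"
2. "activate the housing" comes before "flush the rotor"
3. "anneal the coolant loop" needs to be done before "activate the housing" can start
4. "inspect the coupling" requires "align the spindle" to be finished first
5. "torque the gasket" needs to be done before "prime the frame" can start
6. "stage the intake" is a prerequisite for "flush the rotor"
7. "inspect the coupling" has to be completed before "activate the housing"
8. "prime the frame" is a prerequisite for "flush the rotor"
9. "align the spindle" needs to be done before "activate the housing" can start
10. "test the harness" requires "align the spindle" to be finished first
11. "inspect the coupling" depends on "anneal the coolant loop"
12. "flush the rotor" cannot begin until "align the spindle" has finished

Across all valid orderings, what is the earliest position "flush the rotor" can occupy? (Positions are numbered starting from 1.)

The operations that are forced before "flush the rotor", directly or transitively, are "align the spindle", "prime the frame", "inspect the coupling", "torque the gasket", "anneal the coolant loop", "activate the housing", "stage the intake". That's 7 operations.
So at minimum 7 operations come before "flush the rotor", putting "flush the rotor" no earlier than position 8. That position is achievable by scheduling exactly those predecessors first.

8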